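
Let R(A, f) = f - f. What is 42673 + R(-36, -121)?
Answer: 42673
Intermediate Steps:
R(A, f) = 0
42673 + R(-36, -121) = 42673 + 0 = 42673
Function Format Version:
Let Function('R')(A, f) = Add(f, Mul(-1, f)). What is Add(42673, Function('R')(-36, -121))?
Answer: 42673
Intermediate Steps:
Function('R')(A, f) = 0
Add(42673, Function('R')(-36, -121)) = Add(42673, 0) = 42673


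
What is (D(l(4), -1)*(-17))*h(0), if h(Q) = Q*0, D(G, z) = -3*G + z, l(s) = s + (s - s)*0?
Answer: 0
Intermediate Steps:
l(s) = s (l(s) = s + 0*0 = s + 0 = s)
D(G, z) = z - 3*G
h(Q) = 0
(D(l(4), -1)*(-17))*h(0) = ((-1 - 3*4)*(-17))*0 = ((-1 - 12)*(-17))*0 = -13*(-17)*0 = 221*0 = 0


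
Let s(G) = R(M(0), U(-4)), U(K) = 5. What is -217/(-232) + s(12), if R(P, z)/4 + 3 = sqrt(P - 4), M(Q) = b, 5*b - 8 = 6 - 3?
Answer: -2567/232 + 12*I*sqrt(5)/5 ≈ -11.065 + 5.3666*I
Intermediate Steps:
b = 11/5 (b = 8/5 + (6 - 3)/5 = 8/5 + (1/5)*3 = 8/5 + 3/5 = 11/5 ≈ 2.2000)
M(Q) = 11/5
R(P, z) = -12 + 4*sqrt(-4 + P) (R(P, z) = -12 + 4*sqrt(P - 4) = -12 + 4*sqrt(-4 + P))
s(G) = -12 + 12*I*sqrt(5)/5 (s(G) = -12 + 4*sqrt(-4 + 11/5) = -12 + 4*sqrt(-9/5) = -12 + 4*(3*I*sqrt(5)/5) = -12 + 12*I*sqrt(5)/5)
-217/(-232) + s(12) = -217/(-232) + (-12 + 12*I*sqrt(5)/5) = -217*(-1/232) + (-12 + 12*I*sqrt(5)/5) = 217/232 + (-12 + 12*I*sqrt(5)/5) = -2567/232 + 12*I*sqrt(5)/5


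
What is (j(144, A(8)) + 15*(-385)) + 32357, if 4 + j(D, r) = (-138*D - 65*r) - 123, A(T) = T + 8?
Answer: 5543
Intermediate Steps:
A(T) = 8 + T
j(D, r) = -127 - 138*D - 65*r (j(D, r) = -4 + ((-138*D - 65*r) - 123) = -4 + (-123 - 138*D - 65*r) = -127 - 138*D - 65*r)
(j(144, A(8)) + 15*(-385)) + 32357 = ((-127 - 138*144 - 65*(8 + 8)) + 15*(-385)) + 32357 = ((-127 - 19872 - 65*16) - 5775) + 32357 = ((-127 - 19872 - 1040) - 5775) + 32357 = (-21039 - 5775) + 32357 = -26814 + 32357 = 5543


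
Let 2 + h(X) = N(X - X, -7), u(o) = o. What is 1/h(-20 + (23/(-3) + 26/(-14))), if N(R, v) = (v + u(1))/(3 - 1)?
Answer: -⅕ ≈ -0.20000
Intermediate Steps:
N(R, v) = ½ + v/2 (N(R, v) = (v + 1)/(3 - 1) = (1 + v)/2 = (1 + v)*(½) = ½ + v/2)
h(X) = -5 (h(X) = -2 + (½ + (½)*(-7)) = -2 + (½ - 7/2) = -2 - 3 = -5)
1/h(-20 + (23/(-3) + 26/(-14))) = 1/(-5) = -⅕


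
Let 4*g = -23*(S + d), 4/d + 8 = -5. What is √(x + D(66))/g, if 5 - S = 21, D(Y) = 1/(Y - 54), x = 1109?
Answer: 13*√39927/7314 ≈ 0.35516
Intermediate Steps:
d = -4/13 (d = 4/(-8 - 5) = 4/(-13) = 4*(-1/13) = -4/13 ≈ -0.30769)
D(Y) = 1/(-54 + Y)
S = -16 (S = 5 - 1*21 = 5 - 21 = -16)
g = 1219/13 (g = (-23*(-16 - 4/13))/4 = (-23*(-212/13))/4 = (¼)*(4876/13) = 1219/13 ≈ 93.769)
√(x + D(66))/g = √(1109 + 1/(-54 + 66))/(1219/13) = √(1109 + 1/12)*(13/1219) = √(13309/12)*(13/1219) = (√39927/6)*(13/1219) = 13*√39927/7314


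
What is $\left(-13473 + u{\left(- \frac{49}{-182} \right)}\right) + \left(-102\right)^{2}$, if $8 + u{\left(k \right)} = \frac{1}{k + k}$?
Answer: $- \frac{21526}{7} \approx -3075.1$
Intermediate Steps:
$u{\left(k \right)} = -8 + \frac{1}{2 k}$ ($u{\left(k \right)} = -8 + \frac{1}{k + k} = -8 + \frac{1}{2 k}$)
$\left(-13473 + u{\left(- \frac{49}{-182} \right)}\right) + \left(-102\right)^{2} = \left(-13473 - \left(8 - \frac{1}{2 \left(- \frac{49}{-182}\right)}\right)\right) + \left(-102\right)^{2} = \left(-13473 - \left(8 - \frac{1}{2 \left(\left(-49\right) \left(- \frac{1}{182}\right)\right)}\right)\right) + 10404 = \left(-13473 - \left(8 - \frac{1}{2 \cdot \frac{7}{26}}\right)\right) + 10404 = \left(-13473 + \left(-8 + \frac{1}{2} \cdot \frac{26}{7}\right)\right) + 10404 = \left(-13473 + \left(-8 + \frac{13}{7}\right)\right) + 10404 = \left(-13473 - \frac{43}{7}\right) + 10404 = - \frac{94354}{7} + 10404 = - \frac{21526}{7}$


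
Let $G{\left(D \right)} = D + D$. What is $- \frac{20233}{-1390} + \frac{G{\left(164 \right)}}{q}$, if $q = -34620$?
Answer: $\frac{35000527}{2406090} \approx 14.547$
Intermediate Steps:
$G{\left(D \right)} = 2 D$
$- \frac{20233}{-1390} + \frac{G{\left(164 \right)}}{q} = - \frac{20233}{-1390} + \frac{2 \cdot 164}{-34620} = \left(-20233\right) \left(- \frac{1}{1390}\right) + 328 \left(- \frac{1}{34620}\right) = \frac{20233}{1390} - \frac{82}{8655} = \frac{35000527}{2406090}$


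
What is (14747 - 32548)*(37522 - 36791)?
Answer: -13012531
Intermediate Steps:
(14747 - 32548)*(37522 - 36791) = -17801*731 = -13012531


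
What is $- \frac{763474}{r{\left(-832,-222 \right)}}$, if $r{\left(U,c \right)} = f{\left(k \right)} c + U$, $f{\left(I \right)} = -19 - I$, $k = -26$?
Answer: $\frac{381737}{1193} \approx 319.98$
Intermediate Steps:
$r{\left(U,c \right)} = U + 7 c$ ($r{\left(U,c \right)} = \left(-19 - -26\right) c + U = \left(-19 + 26\right) c + U = 7 c + U = U + 7 c$)
$- \frac{763474}{r{\left(-832,-222 \right)}} = - \frac{763474}{-832 + 7 \left(-222\right)} = - \frac{763474}{-832 - 1554} = - \frac{763474}{-2386} = \left(-763474\right) \left(- \frac{1}{2386}\right) = \frac{381737}{1193}$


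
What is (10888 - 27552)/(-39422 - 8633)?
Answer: 16664/48055 ≈ 0.34677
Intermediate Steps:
(10888 - 27552)/(-39422 - 8633) = -16664/(-48055) = -16664*(-1/48055) = 16664/48055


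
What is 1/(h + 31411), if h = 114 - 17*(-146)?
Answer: 1/34007 ≈ 2.9406e-5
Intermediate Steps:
h = 2596 (h = 114 + 2482 = 2596)
1/(h + 31411) = 1/(2596 + 31411) = 1/34007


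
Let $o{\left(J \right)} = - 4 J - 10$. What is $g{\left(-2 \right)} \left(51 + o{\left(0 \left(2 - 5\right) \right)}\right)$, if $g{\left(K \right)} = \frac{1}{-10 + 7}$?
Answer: $- \frac{41}{3} \approx -13.667$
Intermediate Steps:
$g{\left(K \right)} = - \frac{1}{3}$ ($g{\left(K \right)} = \frac{1}{-3} = - \frac{1}{3}$)
$o{\left(J \right)} = -10 - 4 J$
$g{\left(-2 \right)} \left(51 + o{\left(0 \left(2 - 5\right) \right)}\right) = - \frac{51 - \left(10 + 4 \cdot 0 \left(2 - 5\right)\right)}{3} = - \frac{51 - \left(10 + 4 \cdot 0 \left(-3\right)\right)}{3} = - \frac{51 - 10}{3} = \left(- \frac{1}{3}\right) 41 = - \frac{41}{3}$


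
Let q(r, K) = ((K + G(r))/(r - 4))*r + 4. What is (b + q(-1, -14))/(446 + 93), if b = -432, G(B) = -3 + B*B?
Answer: -⅘ ≈ -0.80000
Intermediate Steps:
G(B) = -3 + B²
q(r, K) = 4 + r*(-3 + K + r²)/(-4 + r) (q(r, K) = ((K + (-3 + r²))/(r - 4))*r + 4 = ((-3 + K + r²)/(-4 + r))*r + 4 = r*(-3 + K + r²)/(-4 + r) + 4 = 4 + r*(-3 + K + r²)/(-4 + r))
(b + q(-1, -14))/(446 + 93) = (-432 + (-16 - 1 + (-1)³ - 14*(-1))/(-4 - 1))/(446 + 93) = (-432 + (-16 - 1 - 1 + 14)/(-5))/539 = (-432 - ⅕*(-4))*(1/539) = (-432 + ⅘)*(1/539) = -2156/5*1/539 = -⅘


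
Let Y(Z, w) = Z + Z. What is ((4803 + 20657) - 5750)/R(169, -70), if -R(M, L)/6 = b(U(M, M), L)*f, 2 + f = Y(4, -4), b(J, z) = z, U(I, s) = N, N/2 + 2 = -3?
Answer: 219/28 ≈ 7.8214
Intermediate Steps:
N = -10 (N = -4 + 2*(-3) = -4 - 6 = -10)
Y(Z, w) = 2*Z
U(I, s) = -10
f = 6 (f = -2 + 2*4 = -2 + 8 = 6)
R(M, L) = -36*L (R(M, L) = -6*L*6 = -36*L)
((4803 + 20657) - 5750)/R(169, -70) = ((4803 + 20657) - 5750)/((-36*(-70))) = (25460 - 5750)/2520 = 19710*(1/2520) = 219/28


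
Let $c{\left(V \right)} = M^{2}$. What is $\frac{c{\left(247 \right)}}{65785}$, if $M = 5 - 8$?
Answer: $\frac{9}{65785} \approx 0.00013681$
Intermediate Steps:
$M = -3$
$c{\left(V \right)} = 9$ ($c{\left(V \right)} = \left(-3\right)^{2} = 9$)
$\frac{c{\left(247 \right)}}{65785} = \frac{9}{65785}$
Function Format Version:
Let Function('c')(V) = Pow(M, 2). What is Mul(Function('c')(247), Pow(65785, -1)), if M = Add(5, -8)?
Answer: Rational(9, 65785) ≈ 0.00013681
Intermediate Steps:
M = -3
Function('c')(V) = 9 (Function('c')(V) = Pow(-3, 2) = 9)
Mul(Function('c')(247), Pow(65785, -1)) = Mul(9, Pow(65785, -1)) = Mul(9, Rational(1, 65785)) = Rational(9, 65785)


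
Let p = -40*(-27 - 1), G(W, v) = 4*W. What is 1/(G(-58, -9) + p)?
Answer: 1/888 ≈ 0.0011261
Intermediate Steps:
p = 1120 (p = -40*(-28) = 1120)
1/(G(-58, -9) + p) = 1/(4*(-58) + 1120) = 1/(-232 + 1120) = 1/888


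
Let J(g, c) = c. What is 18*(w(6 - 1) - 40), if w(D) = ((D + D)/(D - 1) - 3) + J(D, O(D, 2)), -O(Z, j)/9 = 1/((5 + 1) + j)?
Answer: -2997/4 ≈ -749.25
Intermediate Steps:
O(Z, j) = -9/(6 + j) (O(Z, j) = -9/((5 + 1) + j) = -9/(6 + j))
w(D) = -33/8 + 2*D/(-1 + D) (w(D) = ((D + D)/(D - 1) - 3) - 9/(6 + 2) = ((2*D)/(-1 + D) - 3) - 9/8 = (2*D/(-1 + D) - 3) - 9*⅛ = (-3 + 2*D/(-1 + D)) - 9/8 = -33/8 + 2*D/(-1 + D))
18*(w(6 - 1) - 40) = 18*((33 - 17*(6 - 1))/(8*(-1 + (6 - 1))) - 40) = 18*((33 - 17*5)/(8*(-1 + 5)) - 40) = 18*((⅛)*(33 - 85)/4 - 40) = 18*((⅛)*(¼)*(-52) - 40) = 18*(-13/8 - 40) = 18*(-333/8) = -2997/4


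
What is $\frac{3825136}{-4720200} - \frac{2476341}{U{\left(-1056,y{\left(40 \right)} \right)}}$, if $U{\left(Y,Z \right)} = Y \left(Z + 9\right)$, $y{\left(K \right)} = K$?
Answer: $\frac{68398196137}{1453821600} \approx 47.047$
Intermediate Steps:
$U{\left(Y,Z \right)} = Y \left(9 + Z\right)$
$\frac{3825136}{-4720200} - \frac{2476341}{U{\left(-1056,y{\left(40 \right)} \right)}} = \frac{3825136}{-4720200} - \frac{2476341}{\left(-1056\right) \left(9 + 40\right)} = 3825136 \left(- \frac{1}{4720200}\right) - \frac{2476341}{\left(-1056\right) 49} = - \frac{478142}{590025} - \frac{2476341}{-51744} = - \frac{478142}{590025} - - \frac{117921}{2464} = - \frac{478142}{590025} + \frac{117921}{2464} = \frac{68398196137}{1453821600}$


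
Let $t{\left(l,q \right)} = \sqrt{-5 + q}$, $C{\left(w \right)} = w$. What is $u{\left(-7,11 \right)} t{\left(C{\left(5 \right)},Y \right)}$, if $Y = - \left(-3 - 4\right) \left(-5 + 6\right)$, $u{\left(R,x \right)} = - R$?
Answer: $7 \sqrt{2} \approx 9.8995$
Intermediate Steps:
$Y = 7$ ($Y = - \left(-7\right) 1 = \left(-1\right) \left(-7\right) = 7$)
$u{\left(-7,11 \right)} t{\left(C{\left(5 \right)},Y \right)} = \left(-1\right) \left(-7\right) \sqrt{-5 + 7} = 7 \sqrt{2}$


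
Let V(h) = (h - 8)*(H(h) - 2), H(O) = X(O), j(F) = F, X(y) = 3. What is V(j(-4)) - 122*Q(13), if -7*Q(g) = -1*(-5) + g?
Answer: 2112/7 ≈ 301.71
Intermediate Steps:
H(O) = 3
V(h) = -8 + h (V(h) = (h - 8)*(3 - 2) = (-8 + h)*1 = -8 + h)
Q(g) = -5/7 - g/7 (Q(g) = -(-1*(-5) + g)/7 = -(5 + g)/7 = -5/7 - g/7)
V(j(-4)) - 122*Q(13) = (-8 - 4) - 122*(-5/7 - ⅐*13) = -12 - 122*(-5/7 - 13/7) = -12 - 122*(-18/7) = -12 + 2196/7 = 2112/7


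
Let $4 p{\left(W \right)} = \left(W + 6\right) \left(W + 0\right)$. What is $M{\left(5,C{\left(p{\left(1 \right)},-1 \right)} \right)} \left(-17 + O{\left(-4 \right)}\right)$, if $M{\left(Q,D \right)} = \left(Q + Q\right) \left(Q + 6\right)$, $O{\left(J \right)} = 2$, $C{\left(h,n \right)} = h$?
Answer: $-1650$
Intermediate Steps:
$p{\left(W \right)} = \frac{W \left(6 + W\right)}{4}$ ($p{\left(W \right)} = \frac{\left(W + 6\right) \left(W + 0\right)}{4} = \frac{\left(6 + W\right) W}{4} = \frac{W \left(6 + W\right)}{4}$)
$M{\left(Q,D \right)} = 2 Q \left(6 + Q\right)$
$M{\left(5,C{\left(p{\left(1 \right)},-1 \right)} \right)} \left(-17 + O{\left(-4 \right)}\right) = 2 \cdot 5 \left(6 + 5\right) \left(-17 + 2\right) = 2 \cdot 5 \cdot 11 \left(-15\right) = 110 \left(-15\right) = -1650$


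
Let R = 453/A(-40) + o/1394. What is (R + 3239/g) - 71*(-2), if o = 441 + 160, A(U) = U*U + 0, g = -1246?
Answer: 97347461843/694769600 ≈ 140.11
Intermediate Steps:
A(U) = U**2 (A(U) = U**2 + 0 = U**2)
o = 601
R = 796541/1115200 (R = 453/((-40)**2) + 601/1394 = 453/1600 + 601*(1/1394) = 453*(1/1600) + 601/1394 = 453/1600 + 601/1394 = 796541/1115200 ≈ 0.71426)
(R + 3239/g) - 71*(-2) = (796541/1115200 + 3239/(-1246)) - 71*(-2) = (796541/1115200 + 3239*(-1/1246)) + 142 = (796541/1115200 - 3239/1246) + 142 = -1309821357/694769600 + 142 = 97347461843/694769600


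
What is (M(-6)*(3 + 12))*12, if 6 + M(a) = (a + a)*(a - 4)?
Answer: 20520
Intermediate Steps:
M(a) = -6 + 2*a*(-4 + a) (M(a) = -6 + (a + a)*(a - 4) = -6 + (2*a)*(-4 + a) = -6 + 2*a*(-4 + a))
(M(-6)*(3 + 12))*12 = ((-6 - 8*(-6) + 2*(-6)²)*(3 + 12))*12 = ((-6 + 48 + 2*36)*15)*12 = ((-6 + 48 + 72)*15)*12 = (114*15)*12 = 1710*12 = 20520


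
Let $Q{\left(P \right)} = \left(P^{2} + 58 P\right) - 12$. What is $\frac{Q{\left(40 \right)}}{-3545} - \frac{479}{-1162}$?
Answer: $- \frac{2843041}{4119290} \approx -0.69018$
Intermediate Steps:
$Q{\left(P \right)} = -12 + P^{2} + 58 P$
$\frac{Q{\left(40 \right)}}{-3545} - \frac{479}{-1162} = \frac{-12 + 40^{2} + 58 \cdot 40}{-3545} - \frac{479}{-1162} = \left(-12 + 1600 + 2320\right) \left(- \frac{1}{3545}\right) - - \frac{479}{1162} = 3908 \left(- \frac{1}{3545}\right) + \frac{479}{1162} = - \frac{3908}{3545} + \frac{479}{1162} = - \frac{2843041}{4119290}$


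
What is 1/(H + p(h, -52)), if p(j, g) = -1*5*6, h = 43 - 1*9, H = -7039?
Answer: -1/7069 ≈ -0.00014146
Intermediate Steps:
h = 34 (h = 43 - 9 = 34)
p(j, g) = -30 (p(j, g) = -5*6 = -30)
1/(H + p(h, -52)) = 1/(-7039 - 30) = 1/(-7069) = -1/7069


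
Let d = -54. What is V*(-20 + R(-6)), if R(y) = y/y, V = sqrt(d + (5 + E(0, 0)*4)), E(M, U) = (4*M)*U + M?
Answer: -133*I ≈ -133.0*I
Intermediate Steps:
E(M, U) = M + 4*M*U (E(M, U) = 4*M*U + M = M + 4*M*U)
V = 7*I (V = sqrt(-54 + (5 + (0*(1 + 4*0))*4)) = sqrt(-54 + (5 + (0*(1 + 0))*4)) = sqrt(-54 + (5 + (0*1)*4)) = sqrt(-54 + (5 + 0*4)) = sqrt(-54 + (5 + 0)) = sqrt(-54 + 5) = sqrt(-49) = 7*I ≈ 7.0*I)
R(y) = 1
V*(-20 + R(-6)) = (7*I)*(-20 + 1) = (7*I)*(-19) = -133*I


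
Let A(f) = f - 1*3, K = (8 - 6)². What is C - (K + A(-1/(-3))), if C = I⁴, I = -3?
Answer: 239/3 ≈ 79.667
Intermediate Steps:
K = 4 (K = 2² = 4)
A(f) = -3 + f (A(f) = f - 3 = -3 + f)
C = 81 (C = (-3)⁴ = 81)
C - (K + A(-1/(-3))) = 81 - (4 + (-3 - 1/(-3))) = 81 - (4 + (-3 - 1*(-⅓))) = 81 - (4 + (-3 + ⅓)) = 81 - (4 - 8/3) = 81 - 1*4/3 = 81 - 4/3 = 239/3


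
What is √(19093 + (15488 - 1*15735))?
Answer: 3*√2094 ≈ 137.28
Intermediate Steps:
√(19093 + (15488 - 1*15735)) = √(19093 + (15488 - 15735)) = √(19093 - 247) = √18846 = 3*√2094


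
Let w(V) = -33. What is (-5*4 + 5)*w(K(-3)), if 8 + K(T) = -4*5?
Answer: 495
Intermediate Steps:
K(T) = -28 (K(T) = -8 - 4*5 = -8 - 20 = -28)
(-5*4 + 5)*w(K(-3)) = (-5*4 + 5)*(-33) = (-20 + 5)*(-33) = -15*(-33) = 495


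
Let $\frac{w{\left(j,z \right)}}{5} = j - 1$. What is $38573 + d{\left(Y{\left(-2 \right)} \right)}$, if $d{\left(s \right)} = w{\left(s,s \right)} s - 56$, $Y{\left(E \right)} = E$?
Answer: $38547$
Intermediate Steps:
$w{\left(j,z \right)} = -5 + 5 j$ ($w{\left(j,z \right)} = 5 \left(j - 1\right) = 5 \left(-1 + j\right) = -5 + 5 j$)
$d{\left(s \right)} = -56 + s \left(-5 + 5 s\right)$ ($d{\left(s \right)} = \left(-5 + 5 s\right) s - 56 = s \left(-5 + 5 s\right) - 56 = -56 + s \left(-5 + 5 s\right)$)
$38573 + d{\left(Y{\left(-2 \right)} \right)} = 38573 - \left(56 + 10 \left(-1 - 2\right)\right) = 38573 - \left(56 + 10 \left(-3\right)\right) = 38573 + \left(-56 + 30\right) = 38573 - 26 = 38547$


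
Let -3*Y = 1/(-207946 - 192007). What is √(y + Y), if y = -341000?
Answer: I*√490924612378221141/1199859 ≈ 583.95*I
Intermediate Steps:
Y = 1/1199859 (Y = -1/(3*(-207946 - 192007)) = -⅓/(-399953) = -⅓*(-1/399953) = 1/1199859 ≈ 8.3343e-7)
√(y + Y) = √(-341000 + 1/1199859) = √(-409151918999/1199859) = I*√490924612378221141/1199859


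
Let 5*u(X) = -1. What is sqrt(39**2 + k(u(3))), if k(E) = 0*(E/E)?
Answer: 39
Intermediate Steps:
u(X) = -1/5 (u(X) = (1/5)*(-1) = -1/5)
k(E) = 0 (k(E) = 0*1 = 0)
sqrt(39**2 + k(u(3))) = sqrt(39**2 + 0) = sqrt(1521 + 0) = sqrt(1521) = 39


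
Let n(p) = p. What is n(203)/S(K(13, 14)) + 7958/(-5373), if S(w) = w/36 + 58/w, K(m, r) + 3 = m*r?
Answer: 6756994654/183375117 ≈ 36.848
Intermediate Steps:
K(m, r) = -3 + m*r
S(w) = 58/w + w/36 (S(w) = w*(1/36) + 58/w = w/36 + 58/w = 58/w + w/36)
n(203)/S(K(13, 14)) + 7958/(-5373) = 203/(58/(-3 + 13*14) + (-3 + 13*14)/36) + 7958/(-5373) = 203/(58/(-3 + 182) + (-3 + 182)/36) + 7958*(-1/5373) = 203/(58/179 + (1/36)*179) - 7958/5373 = 203/(58*(1/179) + 179/36) - 7958/5373 = 203/(58/179 + 179/36) - 7958/5373 = 203/(34129/6444) - 7958/5373 = 203*(6444/34129) - 7958/5373 = 1308132/34129 - 7958/5373 = 6756994654/183375117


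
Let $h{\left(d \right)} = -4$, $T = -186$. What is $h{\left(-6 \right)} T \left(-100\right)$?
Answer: $-74400$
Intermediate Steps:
$h{\left(-6 \right)} T \left(-100\right) = \left(-4\right) \left(-186\right) \left(-100\right) = 744 \left(-100\right) = -74400$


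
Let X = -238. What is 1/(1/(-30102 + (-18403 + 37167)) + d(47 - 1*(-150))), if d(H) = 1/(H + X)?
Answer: -464858/11379 ≈ -40.852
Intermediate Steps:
d(H) = 1/(-238 + H) (d(H) = 1/(H - 238) = 1/(-238 + H))
1/(1/(-30102 + (-18403 + 37167)) + d(47 - 1*(-150))) = 1/(1/(-30102 + (-18403 + 37167)) + 1/(-238 + (47 - 1*(-150)))) = 1/(1/(-30102 + 18764) + 1/(-238 + (47 + 150))) = 1/(1/(-11338) + 1/(-238 + 197)) = 1/(-1/11338 + 1/(-41)) = 1/(-1/11338 - 1/41) = 1/(-11379/464858) = -464858/11379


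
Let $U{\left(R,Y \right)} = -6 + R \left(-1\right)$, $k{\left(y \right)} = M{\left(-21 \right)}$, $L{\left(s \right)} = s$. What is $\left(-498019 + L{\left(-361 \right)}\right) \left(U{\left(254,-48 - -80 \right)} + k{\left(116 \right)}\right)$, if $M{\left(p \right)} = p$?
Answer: $140044780$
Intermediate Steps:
$k{\left(y \right)} = -21$
$U{\left(R,Y \right)} = -6 - R$
$\left(-498019 + L{\left(-361 \right)}\right) \left(U{\left(254,-48 - -80 \right)} + k{\left(116 \right)}\right) = \left(-498019 - 361\right) \left(\left(-6 - 254\right) - 21\right) = - 498380 \left(\left(-6 - 254\right) - 21\right) = - 498380 \left(-260 - 21\right) = \left(-498380\right) \left(-281\right) = 140044780$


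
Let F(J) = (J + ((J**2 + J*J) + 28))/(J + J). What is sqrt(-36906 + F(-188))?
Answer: I*sqrt(81939706)/47 ≈ 192.6*I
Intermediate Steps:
F(J) = (28 + J + 2*J**2)/(2*J) (F(J) = (J + ((J**2 + J**2) + 28))/((2*J)) = (J + (2*J**2 + 28))*(1/(2*J)) = (J + (28 + 2*J**2))*(1/(2*J)) = (28 + J + 2*J**2)*(1/(2*J)) = (28 + J + 2*J**2)/(2*J))
sqrt(-36906 + F(-188)) = sqrt(-36906 + (1/2 - 188 + 14/(-188))) = sqrt(-36906 + (1/2 - 188 + 14*(-1/188))) = sqrt(-36906 + (1/2 - 188 - 7/94)) = sqrt(-36906 - 8816/47) = sqrt(-1743398/47) = I*sqrt(81939706)/47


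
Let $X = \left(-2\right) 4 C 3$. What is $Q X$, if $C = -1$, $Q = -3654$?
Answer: $-87696$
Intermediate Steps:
$X = 24$ ($X = \left(-2\right) 4 \left(-1\right) 3 = \left(-8\right) \left(-1\right) 3 = 8 \cdot 3 = 24$)
$Q X = \left(-3654\right) 24 = -87696$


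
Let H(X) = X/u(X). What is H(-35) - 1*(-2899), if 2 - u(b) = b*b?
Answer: 3545512/1223 ≈ 2899.0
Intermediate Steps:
u(b) = 2 - b² (u(b) = 2 - b*b = 2 - b²)
H(X) = X/(2 - X²)
H(-35) - 1*(-2899) = -1*(-35)/(-2 + (-35)²) - 1*(-2899) = -1*(-35)/(-2 + 1225) + 2899 = -1*(-35)/1223 + 2899 = -1*(-35)*1/1223 + 2899 = 35/1223 + 2899 = 3545512/1223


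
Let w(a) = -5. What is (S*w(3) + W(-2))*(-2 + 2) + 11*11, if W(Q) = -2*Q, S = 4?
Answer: 121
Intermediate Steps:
(S*w(3) + W(-2))*(-2 + 2) + 11*11 = (4*(-5) - 2*(-2))*(-2 + 2) + 11*11 = (-20 + 4)*0 + 121 = -16*0 + 121 = 0 + 121 = 121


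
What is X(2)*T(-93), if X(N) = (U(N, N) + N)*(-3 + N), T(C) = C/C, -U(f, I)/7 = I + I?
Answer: 26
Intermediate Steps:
U(f, I) = -14*I (U(f, I) = -7*(I + I) = -14*I)
T(C) = 1
X(N) = -13*N*(-3 + N) (X(N) = (-14*N + N)*(-3 + N) = (-13*N)*(-3 + N) = -13*N*(-3 + N))
X(2)*T(-93) = (13*2*(3 - 1*2))*1 = (13*2*(3 - 2))*1 = (13*2*1)*1 = 26*1 = 26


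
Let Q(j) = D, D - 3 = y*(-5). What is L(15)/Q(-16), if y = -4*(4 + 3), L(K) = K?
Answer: 15/143 ≈ 0.10490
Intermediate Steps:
y = -28 (y = -4*7 = -28)
D = 143 (D = 3 - 28*(-5) = 3 + 140 = 143)
Q(j) = 143
L(15)/Q(-16) = 15/143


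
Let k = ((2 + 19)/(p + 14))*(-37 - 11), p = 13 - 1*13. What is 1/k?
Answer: -1/72 ≈ -0.013889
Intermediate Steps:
p = 0 (p = 13 - 13 = 0)
k = -72 (k = ((2 + 19)/(0 + 14))*(-37 - 11) = (21/14)*(-48) = (21*(1/14))*(-48) = (3/2)*(-48) = -72)
1/k = 1/(-72) = -1/72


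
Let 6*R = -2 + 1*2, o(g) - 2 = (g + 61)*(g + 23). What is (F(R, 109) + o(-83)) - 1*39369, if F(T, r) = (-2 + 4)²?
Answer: -38043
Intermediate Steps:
o(g) = 2 + (23 + g)*(61 + g) (o(g) = 2 + (g + 61)*(g + 23) = 2 + (61 + g)*(23 + g) = 2 + (23 + g)*(61 + g))
R = 0 (R = (-2 + 1*2)/6 = (-2 + 2)/6 = (⅙)*0 = 0)
F(T, r) = 4 (F(T, r) = 2² = 4)
(F(R, 109) + o(-83)) - 1*39369 = (4 + (1405 + (-83)² + 84*(-83))) - 1*39369 = (4 + (1405 + 6889 - 6972)) - 39369 = (4 + 1322) - 39369 = 1326 - 39369 = -38043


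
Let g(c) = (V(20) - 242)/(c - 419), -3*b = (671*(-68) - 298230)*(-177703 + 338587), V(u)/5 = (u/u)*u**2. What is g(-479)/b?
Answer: -293/2759915717992 ≈ -1.0616e-10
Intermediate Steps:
V(u) = 5*u**2 (V(u) = 5*((u/u)*u**2) = 5*(1*u**2) = 5*u**2)
b = 18440416824 (b = -(671*(-68) - 298230)*(-177703 + 338587)/3 = -(-45628 - 298230)*160884/3 = -(-343858)*160884/3 = -1/3*(-55321250472) = 18440416824)
g(c) = 1758/(-419 + c) (g(c) = (5*20**2 - 242)/(c - 419) = (5*400 - 242)/(-419 + c) = (2000 - 242)/(-419 + c) = 1758/(-419 + c))
g(-479)/b = (1758/(-419 - 479))/18440416824 = (1758/(-898))*(1/18440416824) = (1758*(-1/898))*(1/18440416824) = -879/449*1/18440416824 = -293/2759915717992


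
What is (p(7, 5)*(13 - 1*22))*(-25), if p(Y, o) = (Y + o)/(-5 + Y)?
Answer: 1350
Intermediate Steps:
p(Y, o) = (Y + o)/(-5 + Y)
(p(7, 5)*(13 - 1*22))*(-25) = (((7 + 5)/(-5 + 7))*(13 - 1*22))*(-25) = ((12/2)*(13 - 22))*(-25) = (((½)*12)*(-9))*(-25) = (6*(-9))*(-25) = -54*(-25) = 1350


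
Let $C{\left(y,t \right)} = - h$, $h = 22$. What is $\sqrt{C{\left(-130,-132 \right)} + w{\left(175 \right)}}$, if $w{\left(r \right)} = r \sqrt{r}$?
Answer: $\sqrt{-22 + 875 \sqrt{7}} \approx 47.886$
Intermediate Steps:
$C{\left(y,t \right)} = -22$ ($C{\left(y,t \right)} = \left(-1\right) 22 = -22$)
$w{\left(r \right)} = r^{\frac{3}{2}}$
$\sqrt{C{\left(-130,-132 \right)} + w{\left(175 \right)}} = \sqrt{-22 + 175^{\frac{3}{2}}} = \sqrt{-22 + 875 \sqrt{7}}$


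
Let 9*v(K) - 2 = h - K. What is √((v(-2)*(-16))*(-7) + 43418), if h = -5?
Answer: 5*√15626/3 ≈ 208.34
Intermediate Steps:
v(K) = -⅓ - K/9 (v(K) = 2/9 + (-5 - K)/9 = 2/9 + (-5/9 - K/9) = -⅓ - K/9)
√((v(-2)*(-16))*(-7) + 43418) = √(((-⅓ - ⅑*(-2))*(-16))*(-7) + 43418) = √(((-⅓ + 2/9)*(-16))*(-7) + 43418) = √(-⅑*(-16)*(-7) + 43418) = √((16/9)*(-7) + 43418) = √(-112/9 + 43418) = √(390650/9) = 5*√15626/3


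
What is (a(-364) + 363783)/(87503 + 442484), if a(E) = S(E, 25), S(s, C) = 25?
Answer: 363808/529987 ≈ 0.68645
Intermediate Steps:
a(E) = 25
(a(-364) + 363783)/(87503 + 442484) = (25 + 363783)/(87503 + 442484) = 363808/529987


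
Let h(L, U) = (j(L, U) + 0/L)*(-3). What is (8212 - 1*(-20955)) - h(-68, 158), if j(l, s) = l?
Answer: 28963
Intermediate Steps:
h(L, U) = -3*L (h(L, U) = (L + 0/L)*(-3) = (L + 0)*(-3) = L*(-3) = -3*L)
(8212 - 1*(-20955)) - h(-68, 158) = (8212 - 1*(-20955)) - (-3)*(-68) = (8212 + 20955) - 1*204 = 29167 - 204 = 28963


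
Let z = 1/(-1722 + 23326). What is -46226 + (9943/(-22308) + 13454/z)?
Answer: 6483016878977/22308 ≈ 2.9061e+8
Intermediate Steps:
z = 1/21604 ≈ 4.6288e-5
-46226 + (9943/(-22308) + 13454/z) = -46226 + (9943/(-22308) + 13454/(1/21604)) = -46226 + (9943*(-1/22308) + 13454*21604) = -46226 + (-9943/22308 + 290660216) = -46226 + 6484048088585/22308 = 6483016878977/22308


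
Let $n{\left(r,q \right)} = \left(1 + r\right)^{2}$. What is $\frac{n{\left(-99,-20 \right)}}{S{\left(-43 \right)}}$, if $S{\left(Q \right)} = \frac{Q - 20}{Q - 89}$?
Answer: $\frac{60368}{3} \approx 20123.0$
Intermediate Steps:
$S{\left(Q \right)} = \frac{-20 + Q}{-89 + Q}$
$\frac{n{\left(-99,-20 \right)}}{S{\left(-43 \right)}} = \frac{\left(1 - 99\right)^{2}}{\frac{1}{-89 - 43} \left(-20 - 43\right)} = \frac{\left(-98\right)^{2}}{\frac{1}{-132} \left(-63\right)} = \frac{9604}{\left(- \frac{1}{132}\right) \left(-63\right)} = \frac{9604}{\frac{21}{44}} = 9604 \cdot \frac{44}{21} = \frac{60368}{3}$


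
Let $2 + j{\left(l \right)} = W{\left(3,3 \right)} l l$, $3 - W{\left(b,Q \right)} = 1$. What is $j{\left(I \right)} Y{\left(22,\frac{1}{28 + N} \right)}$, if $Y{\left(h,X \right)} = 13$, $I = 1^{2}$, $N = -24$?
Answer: $0$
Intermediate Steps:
$W{\left(b,Q \right)} = 2$ ($W{\left(b,Q \right)} = 3 - 1 = 2$)
$I = 1$
$j{\left(l \right)} = -2 + 2 l^{2}$ ($j{\left(l \right)} = -2 + 2 l l = -2 + 2 l^{2}$)
$j{\left(I \right)} Y{\left(22,\frac{1}{28 + N} \right)} = \left(-2 + 2 \cdot 1^{2}\right) 13 = \left(-2 + 2 \cdot 1\right) 13 = \left(-2 + 2\right) 13 = 0 \cdot 13 = 0$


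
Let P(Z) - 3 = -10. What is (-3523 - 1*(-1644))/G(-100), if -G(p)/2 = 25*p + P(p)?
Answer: -1879/5014 ≈ -0.37475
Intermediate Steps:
P(Z) = -7 (P(Z) = 3 - 10 = -7)
G(p) = 14 - 50*p (G(p) = -2*(25*p - 7) = -2*(-7 + 25*p) = 14 - 50*p)
(-3523 - 1*(-1644))/G(-100) = (-3523 - 1*(-1644))/(14 - 50*(-100)) = (-3523 + 1644)/(14 + 5000) = -1879/5014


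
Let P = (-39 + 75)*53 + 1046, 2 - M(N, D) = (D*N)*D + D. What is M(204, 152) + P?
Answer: -4710412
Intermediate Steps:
M(N, D) = 2 - D - N*D² (M(N, D) = 2 - ((D*N)*D + D) = 2 - (N*D² + D) = 2 - (D + N*D²) = 2 + (-D - N*D²) = 2 - D - N*D²)
P = 2954 (P = 36*53 + 1046 = 1908 + 1046 = 2954)
M(204, 152) + P = (2 - 1*152 - 1*204*152²) + 2954 = (2 - 152 - 1*204*23104) + 2954 = (2 - 152 - 4713216) + 2954 = -4713366 + 2954 = -4710412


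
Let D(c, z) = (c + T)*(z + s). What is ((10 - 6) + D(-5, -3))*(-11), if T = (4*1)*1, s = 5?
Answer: -22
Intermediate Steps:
T = 4 (T = 4*1 = 4)
D(c, z) = (4 + c)*(5 + z) (D(c, z) = (c + 4)*(z + 5) = (4 + c)*(5 + z))
((10 - 6) + D(-5, -3))*(-11) = ((10 - 6) + (20 + 4*(-3) + 5*(-5) - 5*(-3)))*(-11) = (4 + (20 - 12 - 25 + 15))*(-11) = (4 - 2)*(-11) = 2*(-11) = -22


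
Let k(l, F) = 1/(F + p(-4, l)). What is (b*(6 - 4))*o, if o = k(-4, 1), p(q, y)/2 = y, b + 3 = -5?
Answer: 16/7 ≈ 2.2857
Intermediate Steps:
b = -8 (b = -3 - 5 = -8)
p(q, y) = 2*y
k(l, F) = 1/(F + 2*l)
o = -⅐ (o = 1/(1 + 2*(-4)) = 1/(1 - 8) = 1/(-7) = -⅐ ≈ -0.14286)
(b*(6 - 4))*o = -8*(6 - 4)*(-⅐) = -8*2*(-⅐) = -16*(-⅐) = 16/7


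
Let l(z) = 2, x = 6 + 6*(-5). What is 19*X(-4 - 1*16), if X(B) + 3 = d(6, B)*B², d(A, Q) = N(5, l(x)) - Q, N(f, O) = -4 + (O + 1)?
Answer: 144343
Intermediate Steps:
x = -24 (x = 6 - 30 = -24)
N(f, O) = -3 + O (N(f, O) = -4 + (1 + O) = -3 + O)
d(A, Q) = -1 - Q (d(A, Q) = (-3 + 2) - Q = -1 - Q)
X(B) = -3 + B²*(-1 - B) (X(B) = -3 + (-1 - B)*B² = -3 + B²*(-1 - B))
19*X(-4 - 1*16) = 19*(-3 - (-4 - 1*16)²*(1 + (-4 - 1*16))) = 19*(-3 - (-4 - 16)²*(1 + (-4 - 16))) = 19*(-3 - 1*(-20)²*(1 - 20)) = 19*(-3 - 1*400*(-19)) = 19*(-3 + 7600) = 19*7597 = 144343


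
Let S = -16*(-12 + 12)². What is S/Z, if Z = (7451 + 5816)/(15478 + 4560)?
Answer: 0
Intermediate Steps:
S = 0 (S = -16*0² = -16*0 = 0)
Z = 13267/20038 ≈ 0.66209
S/Z = 0/(13267/20038) = 0*(20038/13267) = 0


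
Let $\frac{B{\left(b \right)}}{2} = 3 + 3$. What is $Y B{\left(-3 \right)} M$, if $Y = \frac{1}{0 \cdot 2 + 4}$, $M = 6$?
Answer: $18$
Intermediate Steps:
$B{\left(b \right)} = 12$ ($B{\left(b \right)} = 2 \left(3 + 3\right) = 2 \cdot 6 = 12$)
$Y = \frac{1}{4}$ ($Y = \frac{1}{0 + 4} = \frac{1}{4} \approx 0.25$)
$Y B{\left(-3 \right)} M = \frac{1}{4} \cdot 12 \cdot 6 = 3 \cdot 6 = 18$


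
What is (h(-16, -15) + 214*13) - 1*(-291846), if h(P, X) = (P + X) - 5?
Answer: 294592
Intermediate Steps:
h(P, X) = -5 + P + X
(h(-16, -15) + 214*13) - 1*(-291846) = ((-5 - 16 - 15) + 214*13) - 1*(-291846) = (-36 + 2782) + 291846 = 2746 + 291846 = 294592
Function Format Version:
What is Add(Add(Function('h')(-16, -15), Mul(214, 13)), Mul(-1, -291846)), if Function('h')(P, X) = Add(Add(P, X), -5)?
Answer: 294592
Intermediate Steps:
Function('h')(P, X) = Add(-5, P, X)
Add(Add(Function('h')(-16, -15), Mul(214, 13)), Mul(-1, -291846)) = Add(Add(Add(-5, -16, -15), Mul(214, 13)), Mul(-1, -291846)) = Add(Add(-36, 2782), 291846) = Add(2746, 291846) = 294592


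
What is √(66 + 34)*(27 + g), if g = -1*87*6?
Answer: -4950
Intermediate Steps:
g = -522 (g = -87*6 = -522)
√(66 + 34)*(27 + g) = √(66 + 34)*(27 - 522) = √100*(-495) = 10*(-495) = -4950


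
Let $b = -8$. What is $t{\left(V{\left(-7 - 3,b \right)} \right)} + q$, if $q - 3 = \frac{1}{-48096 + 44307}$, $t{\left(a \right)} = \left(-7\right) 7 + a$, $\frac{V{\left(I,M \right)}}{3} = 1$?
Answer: $- \frac{162928}{3789} \approx -43.0$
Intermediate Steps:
$V{\left(I,M \right)} = 3$ ($V{\left(I,M \right)} = 3 \cdot 1 = 3$)
$t{\left(a \right)} = -49 + a$
$q = \frac{11366}{3789}$ ($q = 3 + \frac{1}{-48096 + 44307} = 3 + \frac{1}{-3789} = 3 - \frac{1}{3789} = \frac{11366}{3789} \approx 2.9997$)
$t{\left(V{\left(-7 - 3,b \right)} \right)} + q = \left(-49 + 3\right) + \frac{11366}{3789} = -46 + \frac{11366}{3789} = - \frac{162928}{3789}$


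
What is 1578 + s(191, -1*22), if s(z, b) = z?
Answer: 1769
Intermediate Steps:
1578 + s(191, -1*22) = 1578 + 191 = 1769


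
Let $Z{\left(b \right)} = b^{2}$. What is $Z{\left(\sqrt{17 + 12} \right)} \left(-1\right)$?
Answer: $-29$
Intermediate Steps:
$Z{\left(\sqrt{17 + 12} \right)} \left(-1\right) = \left(\sqrt{17 + 12}\right)^{2} \left(-1\right) = \left(\sqrt{29}\right)^{2} \left(-1\right) = 29 \left(-1\right) = -29$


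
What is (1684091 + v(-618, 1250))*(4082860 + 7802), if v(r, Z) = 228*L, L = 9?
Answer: 6897441096666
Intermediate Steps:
v(r, Z) = 2052 (v(r, Z) = 228*9 = 2052)
(1684091 + v(-618, 1250))*(4082860 + 7802) = (1684091 + 2052)*(4082860 + 7802) = 1686143*4090662 = 6897441096666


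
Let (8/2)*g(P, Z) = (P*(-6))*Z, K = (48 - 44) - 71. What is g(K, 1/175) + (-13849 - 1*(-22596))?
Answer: 3061651/350 ≈ 8747.6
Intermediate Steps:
K = -67 (K = 4 - 71 = -67)
g(P, Z) = -3*P*Z/2 (g(P, Z) = ((P*(-6))*Z)/4 = ((-6*P)*Z)/4 = (-6*P*Z)/4 = -3*P*Z/2)
g(K, 1/175) + (-13849 - 1*(-22596)) = -3/2*(-67)/175 + (-13849 - 1*(-22596)) = -3/2*(-67)*1/175 + (-13849 + 22596) = 201/350 + 8747 = 3061651/350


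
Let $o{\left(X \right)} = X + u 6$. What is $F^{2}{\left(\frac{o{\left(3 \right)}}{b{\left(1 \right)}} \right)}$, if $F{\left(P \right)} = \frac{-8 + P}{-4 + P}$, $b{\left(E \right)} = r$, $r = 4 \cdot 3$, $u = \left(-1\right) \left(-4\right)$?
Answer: $\frac{529}{49} \approx 10.796$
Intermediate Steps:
$u = 4$
$r = 12$
$b{\left(E \right)} = 12$
$o{\left(X \right)} = 24 + X$ ($o{\left(X \right)} = X + 4 \cdot 6 = X + 24 = 24 + X$)
$F{\left(P \right)} = \frac{-8 + P}{-4 + P}$
$F^{2}{\left(\frac{o{\left(3 \right)}}{b{\left(1 \right)}} \right)} = \left(\frac{-8 + \frac{24 + 3}{12}}{-4 + \frac{24 + 3}{12}}\right)^{2} = \left(\frac{-8 + 27 \cdot \frac{1}{12}}{-4 + 27 \cdot \frac{1}{12}}\right)^{2} = \left(\frac{-8 + \frac{9}{4}}{-4 + \frac{9}{4}}\right)^{2} = \left(\frac{1}{- \frac{7}{4}} \left(- \frac{23}{4}\right)\right)^{2} = \left(\left(- \frac{4}{7}\right) \left(- \frac{23}{4}\right)\right)^{2} = \left(\frac{23}{7}\right)^{2} = \frac{529}{49}$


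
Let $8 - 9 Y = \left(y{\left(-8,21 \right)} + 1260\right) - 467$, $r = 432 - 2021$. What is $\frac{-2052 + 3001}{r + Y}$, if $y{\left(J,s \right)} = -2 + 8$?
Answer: $- \frac{8541}{15092} \approx -0.56593$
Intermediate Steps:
$r = -1589$
$y{\left(J,s \right)} = 6$
$Y = - \frac{791}{9}$ ($Y = \frac{8}{9} - \frac{\left(6 + 1260\right) - 467}{9} = \frac{8}{9} - \frac{1266 - 467}{9} = \frac{8}{9} - \frac{799}{9} = - \frac{791}{9} \approx -87.889$)
$\frac{-2052 + 3001}{r + Y} = \frac{-2052 + 3001}{-1589 - \frac{791}{9}} = \frac{949}{- \frac{15092}{9}} = 949 \left(- \frac{9}{15092}\right) = - \frac{8541}{15092}$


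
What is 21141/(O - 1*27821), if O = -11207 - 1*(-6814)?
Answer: -7047/10738 ≈ -0.65627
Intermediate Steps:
O = -4393 (O = -11207 + 6814 = -4393)
21141/(O - 1*27821) = 21141/(-4393 - 1*27821) = 21141/(-4393 - 27821) = 21141/(-32214) = 21141*(-1/32214) = -7047/10738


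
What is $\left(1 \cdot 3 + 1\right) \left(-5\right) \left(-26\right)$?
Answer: $520$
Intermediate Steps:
$\left(1 \cdot 3 + 1\right) \left(-5\right) \left(-26\right) = \left(3 + 1\right) \left(-5\right) \left(-26\right) = 4 \left(-5\right) \left(-26\right) = \left(-20\right) \left(-26\right) = 520$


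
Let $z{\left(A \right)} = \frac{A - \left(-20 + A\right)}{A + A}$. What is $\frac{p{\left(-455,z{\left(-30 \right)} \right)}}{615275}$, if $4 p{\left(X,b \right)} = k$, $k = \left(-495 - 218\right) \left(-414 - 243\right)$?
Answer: $\frac{468441}{2461100} \approx 0.19034$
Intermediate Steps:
$z{\left(A \right)} = \frac{10}{A}$ ($z{\left(A \right)} = \frac{20}{2 A} = 20 \frac{1}{2 A} = \frac{10}{A}$)
$k = 468441$ ($k = \left(-713\right) \left(-657\right) = 468441$)
$p{\left(X,b \right)} = \frac{468441}{4}$ ($p{\left(X,b \right)} = \frac{1}{4} \cdot 468441 = \frac{468441}{4}$)
$\frac{p{\left(-455,z{\left(-30 \right)} \right)}}{615275} = \frac{468441}{4 \cdot 615275} = \frac{468441}{4} \cdot \frac{1}{615275} = \frac{468441}{2461100}$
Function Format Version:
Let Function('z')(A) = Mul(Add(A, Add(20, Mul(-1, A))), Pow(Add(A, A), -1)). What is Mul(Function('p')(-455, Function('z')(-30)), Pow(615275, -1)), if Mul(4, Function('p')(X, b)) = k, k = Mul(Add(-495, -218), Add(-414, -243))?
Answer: Rational(468441, 2461100) ≈ 0.19034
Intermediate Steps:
Function('z')(A) = Mul(10, Pow(A, -1)) (Function('z')(A) = Mul(20, Pow(Mul(2, A), -1)) = Mul(20, Mul(Rational(1, 2), Pow(A, -1))) = Mul(10, Pow(A, -1)))
k = 468441 (k = Mul(-713, -657) = 468441)
Function('p')(X, b) = Rational(468441, 4) (Function('p')(X, b) = Mul(Rational(1, 4), 468441) = Rational(468441, 4))
Mul(Function('p')(-455, Function('z')(-30)), Pow(615275, -1)) = Mul(Rational(468441, 4), Pow(615275, -1)) = Mul(Rational(468441, 4), Rational(1, 615275)) = Rational(468441, 2461100)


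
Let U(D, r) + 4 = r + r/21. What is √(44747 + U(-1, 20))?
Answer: √19740903/21 ≈ 211.57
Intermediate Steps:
U(D, r) = -4 + 22*r/21 (U(D, r) = -4 + (r + r/21) = -4 + 22*r/21)
√(44747 + U(-1, 20)) = √(44747 + (-4 + (22/21)*20)) = √(44747 + (-4 + 440/21)) = √(44747 + 356/21) = √(940043/21) = √19740903/21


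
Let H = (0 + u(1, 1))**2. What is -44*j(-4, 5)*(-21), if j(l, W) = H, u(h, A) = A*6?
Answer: 33264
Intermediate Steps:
u(h, A) = 6*A
H = 36 (H = (0 + 6*1)**2 = (0 + 6)**2 = 6**2 = 36)
j(l, W) = 36
-44*j(-4, 5)*(-21) = -44*36*(-21) = -1584*(-21) = 33264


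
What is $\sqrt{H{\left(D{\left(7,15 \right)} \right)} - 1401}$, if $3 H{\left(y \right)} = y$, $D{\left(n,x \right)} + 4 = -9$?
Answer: $\frac{2 i \sqrt{3162}}{3} \approx 37.488 i$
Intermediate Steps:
$D{\left(n,x \right)} = -13$ ($D{\left(n,x \right)} = -4 - 9 = -13$)
$H{\left(y \right)} = \frac{y}{3}$
$\sqrt{H{\left(D{\left(7,15 \right)} \right)} - 1401} = \sqrt{\frac{1}{3} \left(-13\right) - 1401} = \sqrt{- \frac{13}{3} - 1401} = \sqrt{- \frac{4216}{3}} = \frac{2 i \sqrt{3162}}{3}$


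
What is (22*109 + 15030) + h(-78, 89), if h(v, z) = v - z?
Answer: 17261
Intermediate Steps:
(22*109 + 15030) + h(-78, 89) = (22*109 + 15030) + (-78 - 1*89) = (2398 + 15030) + (-78 - 89) = 17428 - 167 = 17261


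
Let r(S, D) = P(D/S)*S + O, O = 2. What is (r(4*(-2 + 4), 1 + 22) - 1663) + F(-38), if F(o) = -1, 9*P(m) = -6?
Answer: -5002/3 ≈ -1667.3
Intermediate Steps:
P(m) = -⅔ (P(m) = (⅑)*(-6) = -⅔)
r(S, D) = 2 - 2*S/3 (r(S, D) = -2*S/3 + 2 = 2 - 2*S/3)
(r(4*(-2 + 4), 1 + 22) - 1663) + F(-38) = ((2 - 8*(-2 + 4)/3) - 1663) - 1 = ((2 - 8*2/3) - 1663) - 1 = ((2 - ⅔*8) - 1663) - 1 = ((2 - 16/3) - 1663) - 1 = (-10/3 - 1663) - 1 = -4999/3 - 1 = -5002/3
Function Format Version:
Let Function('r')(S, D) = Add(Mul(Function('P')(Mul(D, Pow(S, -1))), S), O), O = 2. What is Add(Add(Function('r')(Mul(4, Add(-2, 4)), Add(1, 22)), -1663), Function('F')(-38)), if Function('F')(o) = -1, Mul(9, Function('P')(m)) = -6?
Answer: Rational(-5002, 3) ≈ -1667.3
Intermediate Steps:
Function('P')(m) = Rational(-2, 3) (Function('P')(m) = Mul(Rational(1, 9), -6) = Rational(-2, 3))
Function('r')(S, D) = Add(2, Mul(Rational(-2, 3), S)) (Function('r')(S, D) = Add(Mul(Rational(-2, 3), S), 2) = Add(2, Mul(Rational(-2, 3), S)))
Add(Add(Function('r')(Mul(4, Add(-2, 4)), Add(1, 22)), -1663), Function('F')(-38)) = Add(Add(Add(2, Mul(Rational(-2, 3), Mul(4, Add(-2, 4)))), -1663), -1) = Add(Add(Add(2, Mul(Rational(-2, 3), Mul(4, 2))), -1663), -1) = Add(Add(Add(2, Mul(Rational(-2, 3), 8)), -1663), -1) = Add(Add(Add(2, Rational(-16, 3)), -1663), -1) = Add(Add(Rational(-10, 3), -1663), -1) = Add(Rational(-4999, 3), -1) = Rational(-5002, 3)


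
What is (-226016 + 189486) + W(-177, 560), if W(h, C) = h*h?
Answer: -5201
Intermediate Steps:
W(h, C) = h²
(-226016 + 189486) + W(-177, 560) = (-226016 + 189486) + (-177)² = -36530 + 31329 = -5201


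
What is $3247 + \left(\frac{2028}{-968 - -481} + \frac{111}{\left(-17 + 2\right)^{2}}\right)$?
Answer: $\frac{118462594}{36525} \approx 3243.3$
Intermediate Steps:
$3247 + \left(\frac{2028}{-968 - -481} + \frac{111}{\left(-17 + 2\right)^{2}}\right) = 3247 + \left(\frac{2028}{-968 + 481} + \frac{111}{\left(-15\right)^{2}}\right) = 3247 + \left(\frac{2028}{-487} + \frac{111}{225}\right) = 3247 + \left(2028 \left(- \frac{1}{487}\right) + 111 \cdot \frac{1}{225}\right) = 3247 + \left(- \frac{2028}{487} + \frac{37}{75}\right) = 3247 - \frac{134081}{36525} = \frac{118462594}{36525}$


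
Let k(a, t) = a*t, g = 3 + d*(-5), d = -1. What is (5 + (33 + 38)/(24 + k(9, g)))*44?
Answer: 6061/24 ≈ 252.54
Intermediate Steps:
g = 8 (g = 3 - 1*(-5) = 3 + 5 = 8)
(5 + (33 + 38)/(24 + k(9, g)))*44 = (5 + (33 + 38)/(24 + 9*8))*44 = (5 + 71/(24 + 72))*44 = (5 + 71/96)*44 = (551/96)*44 = 6061/24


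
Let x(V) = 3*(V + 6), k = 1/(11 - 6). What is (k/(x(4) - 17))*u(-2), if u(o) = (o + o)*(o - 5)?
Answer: 28/65 ≈ 0.43077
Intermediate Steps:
k = ⅕ (k = 1/5 = ⅕ ≈ 0.20000)
u(o) = 2*o*(-5 + o) (u(o) = (2*o)*(-5 + o) = 2*o*(-5 + o))
x(V) = 18 + 3*V (x(V) = 3*(6 + V) = 18 + 3*V)
(k/(x(4) - 17))*u(-2) = (1/(5*((18 + 3*4) - 17)))*(2*(-2)*(-5 - 2)) = (1/(5*((18 + 12) - 17)))*(2*(-2)*(-7)) = (1/(5*(30 - 17)))*28 = ((⅕)/13)*28 = ((⅕)*(1/13))*28 = (1/65)*28 = 28/65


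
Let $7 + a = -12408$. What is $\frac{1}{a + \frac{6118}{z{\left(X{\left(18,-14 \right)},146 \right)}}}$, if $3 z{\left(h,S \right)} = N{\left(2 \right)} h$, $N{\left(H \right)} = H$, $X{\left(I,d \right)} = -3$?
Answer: $- \frac{1}{15474} \approx -6.4624 \cdot 10^{-5}$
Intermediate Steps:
$a = -12415$ ($a = -7 - 12408 = -12415$)
$z{\left(h,S \right)} = \frac{2 h}{3}$
$\frac{1}{a + \frac{6118}{z{\left(X{\left(18,-14 \right)},146 \right)}}} = \frac{1}{-12415 + \frac{6118}{\frac{2}{3} \left(-3\right)}} = \frac{1}{-12415 + \frac{6118}{-2}} = \frac{1}{-12415 + 6118 \left(- \frac{1}{2}\right)} = \frac{1}{-12415 - 3059} = \frac{1}{-15474} = - \frac{1}{15474}$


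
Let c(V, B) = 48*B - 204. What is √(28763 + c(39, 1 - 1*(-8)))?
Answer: √28991 ≈ 170.27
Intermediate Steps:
c(V, B) = -204 + 48*B
√(28763 + c(39, 1 - 1*(-8))) = √(28763 + (-204 + 48*(1 - 1*(-8)))) = √(28763 + (-204 + 48*(1 + 8))) = √(28763 + (-204 + 48*9)) = √(28763 + (-204 + 432)) = √(28763 + 228) = √28991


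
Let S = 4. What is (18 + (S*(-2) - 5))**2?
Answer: 25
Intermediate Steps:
(18 + (S*(-2) - 5))**2 = (18 + (4*(-2) - 5))**2 = (18 + (-8 - 5))**2 = (18 - 13)**2 = 5**2 = 25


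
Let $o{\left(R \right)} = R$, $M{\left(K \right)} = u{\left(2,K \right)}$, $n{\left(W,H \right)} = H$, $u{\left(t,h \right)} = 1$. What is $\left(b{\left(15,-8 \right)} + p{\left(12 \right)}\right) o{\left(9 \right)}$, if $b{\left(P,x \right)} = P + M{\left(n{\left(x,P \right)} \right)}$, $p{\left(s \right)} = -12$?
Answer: $36$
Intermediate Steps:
$M{\left(K \right)} = 1$
$b{\left(P,x \right)} = 1 + P$ ($b{\left(P,x \right)} = P + 1 = 1 + P$)
$\left(b{\left(15,-8 \right)} + p{\left(12 \right)}\right) o{\left(9 \right)} = \left(\left(1 + 15\right) - 12\right) 9 = \left(16 - 12\right) 9 = 4 \cdot 9 = 36$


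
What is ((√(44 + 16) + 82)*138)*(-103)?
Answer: -1165548 - 28428*√15 ≈ -1.2757e+6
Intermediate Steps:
((√(44 + 16) + 82)*138)*(-103) = ((√60 + 82)*138)*(-103) = ((2*√15 + 82)*138)*(-103) = ((82 + 2*√15)*138)*(-103) = (11316 + 276*√15)*(-103) = -1165548 - 28428*√15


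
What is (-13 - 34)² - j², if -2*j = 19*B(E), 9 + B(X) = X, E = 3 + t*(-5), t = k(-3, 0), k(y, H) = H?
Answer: -1040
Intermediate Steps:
t = 0
E = 3 (E = 3 + 0*(-5) = 3 + 0 = 3)
B(X) = -9 + X
j = 57 (j = -19*(-9 + 3)/2 = -19*(-6)/2 = -½*(-114) = 57)
(-13 - 34)² - j² = (-13 - 34)² - 1*57² = (-47)² - 1*3249 = 2209 - 3249 = -1040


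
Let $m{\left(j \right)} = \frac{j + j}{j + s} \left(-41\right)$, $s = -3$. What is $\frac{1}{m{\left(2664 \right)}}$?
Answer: $- \frac{887}{72816} \approx -0.012181$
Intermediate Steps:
$m{\left(j \right)} = - \frac{82 j}{-3 + j}$ ($m{\left(j \right)} = \frac{j + j}{j - 3} \left(-41\right) = \frac{2 j}{-3 + j} \left(-41\right) = - \frac{82 j}{-3 + j}$)
$\frac{1}{m{\left(2664 \right)}} = \frac{1}{\left(-82\right) 2664 \frac{1}{-3 + 2664}} = \frac{1}{\left(-82\right) 2664 \cdot \frac{1}{2661}} = \frac{1}{- \frac{72816}{887}} = - \frac{887}{72816}$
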